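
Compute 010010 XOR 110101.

XOR: 1 when bits differ
  010010
^ 110101
--------
  100111
Decimal: 18 ^ 53 = 39



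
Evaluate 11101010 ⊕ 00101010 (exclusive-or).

XOR: 1 when bits differ
  11101010
^ 00101010
----------
  11000000
Decimal: 234 ^ 42 = 192



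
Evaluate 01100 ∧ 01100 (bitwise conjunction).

AND: 1 only when both bits are 1
  01100
& 01100
-------
  01100
Decimal: 12 & 12 = 12



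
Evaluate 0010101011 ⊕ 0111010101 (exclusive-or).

XOR: 1 when bits differ
  0010101011
^ 0111010101
------------
  0101111110
Decimal: 171 ^ 469 = 382



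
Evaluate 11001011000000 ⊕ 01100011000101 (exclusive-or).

XOR: 1 when bits differ
  11001011000000
^ 01100011000101
----------------
  10101000000101
Decimal: 12992 ^ 6341 = 10757



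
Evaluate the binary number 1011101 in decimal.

Sum of powers of 2 for each 1-bit:
2^0 + 2^2 + 2^3 + 2^4 + 2^6
= 1 + 4 + 8 + 16 + 64
= 93



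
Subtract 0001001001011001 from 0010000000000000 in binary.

Method 1 - Direct subtraction (column by column from the right: bit − bit − borrow-in; if negative, add 2 and borrow 1 from the next column):
borrow: 0011111111111110
        0010000000000000
-       0001001001011001
------------------------
        0000110110100111

Method 2 - Add two's complement:
Two's complement of 0001001001011001: invert → 1110110110100110, add 1 → 1110110110100111
  0010000000000000
+ 1110110110100111
------------------
 10000110110100111  (end carry out of the top bit = 1)
Discarding the end carry: 0000110110100111
Decimal check:
  0010000000000000 = 8192
  0001001001011001 = 4096 + 512 + 64 + 16 + 8 + 1 = 4697
  8192 - 4697 = 3495, and 0000110110100111 = 2048 + 1024 + 256 + 128 + 32 + 4 + 2 + 1 = 3495 ✓



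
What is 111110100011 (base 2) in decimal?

Sum of powers of 2 for each 1-bit:
2^0 + 2^1 + 2^5 + 2^7 + 2^8 + 2^9 + 2^10 + 2^11
= 1 + 2 + 32 + 128 + 256 + 512 + 1024 + 2048
= 4003



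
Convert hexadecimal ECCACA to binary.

Convert each hex digit to 4 bits:
  E = 1110
  C = 1100
  C = 1100
  A = 1010
  C = 1100
  A = 1010
Concatenate: 111011001100101011001010



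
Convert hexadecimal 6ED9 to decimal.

Expand by place value (powers of 16):
Digit values: E = 14, D = 13
6ED9 = 6 × 16^3 + 14 × 16^2 + 13 × 16^1 + 9 × 16^0
= 6 × 4096 + 14 × 256 + 13 × 16 + 9 × 1
= 24576 + 3584 + 208 + 9
= 28377



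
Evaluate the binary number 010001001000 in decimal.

Sum of powers of 2 for each 1-bit:
2^3 + 2^6 + 2^10
= 8 + 64 + 1024
= 1096



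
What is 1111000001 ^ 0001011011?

XOR: 1 when bits differ
  1111000001
^ 0001011011
------------
  1110011010
Decimal: 961 ^ 91 = 922



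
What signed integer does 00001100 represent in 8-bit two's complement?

Binary: 00001100
Sign bit: 0 (non-negative)
Read directly as an unsigned value:
00001100 = 8 + 4 = 12
Value: 12



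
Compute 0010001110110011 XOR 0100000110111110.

XOR: 1 when bits differ
  0010001110110011
^ 0100000110111110
------------------
  0110001000001101
Decimal: 9139 ^ 16830 = 25101



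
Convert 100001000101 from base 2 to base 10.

Sum of powers of 2 for each 1-bit:
2^0 + 2^2 + 2^6 + 2^11
= 1 + 4 + 64 + 2048
= 2117



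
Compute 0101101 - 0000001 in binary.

Method 1 - Direct subtraction (column by column from the right: bit − bit − borrow-in; if negative, add 2 and borrow 1 from the next column):
borrow: 0000000
        0101101
-       0000001
---------------
        0101100

Method 2 - Add two's complement:
Two's complement of 0000001: invert → 1111110, add 1 → 1111111
  0101101
+ 1111111
---------
 10101100  (end carry out of the top bit = 1)
Discarding the end carry: 0101100
Decimal check:
  0101101 = 32 + 8 + 4 + 1 = 45
  0000001 = 1
  45 - 1 = 44, and 0101100 = 32 + 8 + 4 = 44 ✓



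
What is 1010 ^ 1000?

XOR: 1 when bits differ
  1010
^ 1000
------
  0010
Decimal: 10 ^ 8 = 2



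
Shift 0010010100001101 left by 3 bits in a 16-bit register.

Original: 0010010100001101 (decimal 9485)
Shift left by 3 positions
Append 3 zeros on the right and drop the 3 high bits that overflow the 16-bit width
Result: 0010100001101000 (decimal 10344)
Equivalent: 9485 << 3 = 9485 × 2^3 = 75880, truncated to 16 bits = 10344



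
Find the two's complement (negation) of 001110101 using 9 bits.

Original: 001110101
Step 1 - Invert all bits: 110001010
Step 2 - Add 1: 110001011
Verification: 001110101 + 110001011 = 1000000000; discarding the end carry (carry out of the top bit) leaves the 9-bit value 000000000, as required for x + (-x)



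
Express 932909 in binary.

Using repeated division by 2:
932909 ÷ 2 = 466454 remainder 1
466454 ÷ 2 = 233227 remainder 0
233227 ÷ 2 = 116613 remainder 1
116613 ÷ 2 = 58306 remainder 1
58306 ÷ 2 = 29153 remainder 0
29153 ÷ 2 = 14576 remainder 1
14576 ÷ 2 = 7288 remainder 0
7288 ÷ 2 = 3644 remainder 0
3644 ÷ 2 = 1822 remainder 0
1822 ÷ 2 = 911 remainder 0
911 ÷ 2 = 455 remainder 1
455 ÷ 2 = 227 remainder 1
227 ÷ 2 = 113 remainder 1
113 ÷ 2 = 56 remainder 1
56 ÷ 2 = 28 remainder 0
28 ÷ 2 = 14 remainder 0
14 ÷ 2 = 7 remainder 0
7 ÷ 2 = 3 remainder 1
3 ÷ 2 = 1 remainder 1
1 ÷ 2 = 0 remainder 1
Reading remainders bottom to top: 11100011110000101101



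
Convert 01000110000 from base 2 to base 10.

Sum of powers of 2 for each 1-bit:
2^4 + 2^5 + 2^9
= 16 + 32 + 512
= 560



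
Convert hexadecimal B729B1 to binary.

Convert each hex digit to 4 bits:
  B = 1011
  7 = 0111
  2 = 0010
  9 = 1001
  B = 1011
  1 = 0001
Concatenate: 101101110010100110110001



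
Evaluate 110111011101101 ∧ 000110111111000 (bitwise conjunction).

AND: 1 only when both bits are 1
  110111011101101
& 000110111111000
-----------------
  000110011101000
Decimal: 28397 & 3576 = 3304



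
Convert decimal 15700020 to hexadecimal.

Using repeated division by 16 (digits 10–15 are A–F):
15700020 ÷ 16 = 981251 remainder 4
981251 ÷ 16 = 61328 remainder 3
61328 ÷ 16 = 3833 remainder 0
3833 ÷ 16 = 239 remainder 9
239 ÷ 16 = 14 remainder 15 (F)
14 ÷ 16 = 0 remainder 14 (E)
Reading remainders bottom to top: EF9034



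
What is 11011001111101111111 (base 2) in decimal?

Sum of powers of 2 for each 1-bit:
2^0 + 2^1 + 2^2 + 2^3 + 2^4 + 2^5 + 2^6 + 2^8 + 2^9 + 2^10 + 2^11 + 2^12 + 2^15 + 2^16 + 2^18 + 2^19
= 1 + 2 + 4 + 8 + 16 + 32 + 64 + 256 + 512 + 1024 + 2048 + 4096 + 32768 + 65536 + 262144 + 524288
= 892799



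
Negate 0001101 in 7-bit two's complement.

Original: 0001101
Step 1 - Invert all bits: 1110010
Step 2 - Add 1: 1110011
Verification: 0001101 + 1110011 = 10000000; discarding the end carry (carry out of the top bit) leaves the 7-bit value 0000000, as required for x + (-x)



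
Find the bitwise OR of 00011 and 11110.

OR: 1 when either bit is 1
  00011
| 11110
-------
  11111
Decimal: 3 | 30 = 31



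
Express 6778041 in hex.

Using repeated division by 16 (digits 10–15 are A–F):
6778041 ÷ 16 = 423627 remainder 9
423627 ÷ 16 = 26476 remainder 11 (B)
26476 ÷ 16 = 1654 remainder 12 (C)
1654 ÷ 16 = 103 remainder 6
103 ÷ 16 = 6 remainder 7
6 ÷ 16 = 0 remainder 6
Reading remainders bottom to top: 676CB9



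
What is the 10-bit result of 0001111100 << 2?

Original: 0001111100 (decimal 124)
Shift left by 2 positions
Append 2 zeros on the right
Result: 0111110000 (decimal 496)
Equivalent: 124 << 2 = 124 × 2^2 = 496



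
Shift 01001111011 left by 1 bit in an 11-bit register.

Original: 01001111011 (decimal 635)
Shift left by 1 position
Append 1 zero on the right
Result: 10011110110 (decimal 1270)
Equivalent: 635 << 1 = 635 × 2^1 = 1270



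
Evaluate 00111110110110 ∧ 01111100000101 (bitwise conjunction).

AND: 1 only when both bits are 1
  00111110110110
& 01111100000101
----------------
  00111100000100
Decimal: 4022 & 7941 = 3844



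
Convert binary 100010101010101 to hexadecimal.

Group into 4-bit nibbles from right:
  0100 = 4
  0101 = 5
  0101 = 5
  0101 = 5
Result: 4555



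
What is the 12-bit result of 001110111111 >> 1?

Original: 001110111111 (decimal 959)
Shift right by 1 position
Drop the 1 low bit; fill with zero on the left
Result: 000111011111 (decimal 479)
Equivalent: 959 >> 1 = 959 ÷ 2^1 = 479



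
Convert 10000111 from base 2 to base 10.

Sum of powers of 2 for each 1-bit:
2^0 + 2^1 + 2^2 + 2^7
= 1 + 2 + 4 + 128
= 135



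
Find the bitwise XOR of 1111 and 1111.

XOR: 1 when bits differ
  1111
^ 1111
------
  0000
Decimal: 15 ^ 15 = 0



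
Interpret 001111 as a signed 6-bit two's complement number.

Binary: 001111
Sign bit: 0 (non-negative)
Read directly as an unsigned value:
001111 = 8 + 4 + 2 + 1 = 15
Value: 15



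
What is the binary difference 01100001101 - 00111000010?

Method 1 - Direct subtraction (column by column from the right: bit − bit − borrow-in; if negative, add 2 and borrow 1 from the next column):
borrow: 01110000100
        01100001101
-       00111000010
-------------------
        00101001011

Method 2 - Add two's complement:
Two's complement of 00111000010: invert → 11000111101, add 1 → 11000111110
  01100001101
+ 11000111110
-------------
 100101001011  (end carry out of the top bit = 1)
Discarding the end carry: 00101001011
Decimal check:
  01100001101 = 512 + 256 + 8 + 4 + 1 = 781
  00111000010 = 256 + 128 + 64 + 2 = 450
  781 - 450 = 331, and 00101001011 = 256 + 64 + 8 + 2 + 1 = 331 ✓



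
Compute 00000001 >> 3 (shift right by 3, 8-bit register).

Original: 00000001 (decimal 1)
Shift right by 3 positions
Drop the 3 low bits; fill with zeros on the left
Result: 00000000 (decimal 0)
Equivalent: 1 >> 3 = 1 ÷ 2^3 = 0



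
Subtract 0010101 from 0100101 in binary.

Method 1 - Direct subtraction (column by column from the right: bit − bit − borrow-in; if negative, add 2 and borrow 1 from the next column):
borrow: 0100000
        0100101
-       0010101
---------------
        0010000

Method 2 - Add two's complement:
Two's complement of 0010101: invert → 1101010, add 1 → 1101011
  0100101
+ 1101011
---------
 10010000  (end carry out of the top bit = 1)
Discarding the end carry: 0010000
Decimal check:
  0100101 = 32 + 4 + 1 = 37
  0010101 = 16 + 4 + 1 = 21
  37 - 21 = 16, and 0010000 = 16 ✓



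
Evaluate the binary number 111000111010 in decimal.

Sum of powers of 2 for each 1-bit:
2^1 + 2^3 + 2^4 + 2^5 + 2^9 + 2^10 + 2^11
= 2 + 8 + 16 + 32 + 512 + 1024 + 2048
= 3642



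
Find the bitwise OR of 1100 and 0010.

OR: 1 when either bit is 1
  1100
| 0010
------
  1110
Decimal: 12 | 2 = 14



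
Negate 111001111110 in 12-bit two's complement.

Original (sign bit 1, negative): 111001111110
Step 1 - Invert all bits: 000110000001
Step 2 - Add 1: 000110000010
Verification: 111001111110 + 000110000010 = 1000000000000; discarding the end carry (carry out of the top bit) leaves the 12-bit value 000000000000, as required for x + (-x)



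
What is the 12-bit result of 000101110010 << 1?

Original: 000101110010 (decimal 370)
Shift left by 1 position
Append 1 zero on the right
Result: 001011100100 (decimal 740)
Equivalent: 370 << 1 = 370 × 2^1 = 740



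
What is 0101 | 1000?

OR: 1 when either bit is 1
  0101
| 1000
------
  1101
Decimal: 5 | 8 = 13



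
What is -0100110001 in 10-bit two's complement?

Original: 0100110001
Step 1 - Invert all bits: 1011001110
Step 2 - Add 1: 1011001111
Verification: 0100110001 + 1011001111 = 10000000000; discarding the end carry (carry out of the top bit) leaves the 10-bit value 0000000000, as required for x + (-x)



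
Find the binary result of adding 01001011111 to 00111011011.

Add column by column from the right: bit + bit + carry-in; write the sum mod 2, carry 1 when the sum is 2 or 3.
carry:  11110111110
        01001011111
+       00111011011
-------------------
       010000111010
(the carry out of the leftmost column, 0, becomes the leading bit)
Decimal check:
  01001011111 = 512 + 64 + 16 + 8 + 4 + 2 + 1 = 607
  00111011011 = 256 + 128 + 64 + 16 + 8 + 2 + 1 = 475
  607 + 475 = 1082, and 010000111010 = 1024 + 32 + 16 + 8 + 2 = 1082 ✓



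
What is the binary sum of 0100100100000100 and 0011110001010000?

Add column by column from the right: bit + bit + carry-in; write the sum mod 2, carry 1 when the sum is 2 or 3.
carry:  1111000000000000
        0100100100000100
+       0011110001010000
------------------------
       01000010101010100
(the carry out of the leftmost column, 0, becomes the leading bit)
Decimal check:
  0100100100000100 = 16384 + 2048 + 256 + 4 = 18692
  0011110001010000 = 8192 + 4096 + 2048 + 1024 + 64 + 16 = 15440
  18692 + 15440 = 34132, and 01000010101010100 = 32768 + 1024 + 256 + 64 + 16 + 4 = 34132 ✓



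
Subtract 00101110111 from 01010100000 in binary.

Method 1 - Direct subtraction (column by column from the right: bit − bit − borrow-in; if negative, add 2 and borrow 1 from the next column):
borrow: 01011111110
        01010100000
-       00101110111
-------------------
        00100101001

Method 2 - Add two's complement:
Two's complement of 00101110111: invert → 11010001000, add 1 → 11010001001
  01010100000
+ 11010001001
-------------
 100100101001  (end carry out of the top bit = 1)
Discarding the end carry: 00100101001
Decimal check:
  01010100000 = 512 + 128 + 32 = 672
  00101110111 = 256 + 64 + 32 + 16 + 4 + 2 + 1 = 375
  672 - 375 = 297, and 00100101001 = 256 + 32 + 8 + 1 = 297 ✓



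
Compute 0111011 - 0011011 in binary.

Method 1 - Direct subtraction (column by column from the right: bit − bit − borrow-in; if negative, add 2 and borrow 1 from the next column):
borrow: 0000000
        0111011
-       0011011
---------------
        0100000

Method 2 - Add two's complement:
Two's complement of 0011011: invert → 1100100, add 1 → 1100101
  0111011
+ 1100101
---------
 10100000  (end carry out of the top bit = 1)
Discarding the end carry: 0100000
Decimal check:
  0111011 = 32 + 16 + 8 + 2 + 1 = 59
  0011011 = 16 + 8 + 2 + 1 = 27
  59 - 27 = 32, and 0100000 = 32 ✓



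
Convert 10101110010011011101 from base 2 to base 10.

Sum of powers of 2 for each 1-bit:
2^0 + 2^2 + 2^3 + 2^4 + 2^6 + 2^7 + 2^10 + 2^13 + 2^14 + 2^15 + 2^17 + 2^19
= 1 + 4 + 8 + 16 + 64 + 128 + 1024 + 8192 + 16384 + 32768 + 131072 + 524288
= 713949



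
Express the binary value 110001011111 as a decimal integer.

Sum of powers of 2 for each 1-bit:
2^0 + 2^1 + 2^2 + 2^3 + 2^4 + 2^6 + 2^10 + 2^11
= 1 + 2 + 4 + 8 + 16 + 64 + 1024 + 2048
= 3167



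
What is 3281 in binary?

Using repeated division by 2:
3281 ÷ 2 = 1640 remainder 1
1640 ÷ 2 = 820 remainder 0
820 ÷ 2 = 410 remainder 0
410 ÷ 2 = 205 remainder 0
205 ÷ 2 = 102 remainder 1
102 ÷ 2 = 51 remainder 0
51 ÷ 2 = 25 remainder 1
25 ÷ 2 = 12 remainder 1
12 ÷ 2 = 6 remainder 0
6 ÷ 2 = 3 remainder 0
3 ÷ 2 = 1 remainder 1
1 ÷ 2 = 0 remainder 1
Reading remainders bottom to top: 110011010001



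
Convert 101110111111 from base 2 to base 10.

Sum of powers of 2 for each 1-bit:
2^0 + 2^1 + 2^2 + 2^3 + 2^4 + 2^5 + 2^7 + 2^8 + 2^9 + 2^11
= 1 + 2 + 4 + 8 + 16 + 32 + 128 + 256 + 512 + 2048
= 3007



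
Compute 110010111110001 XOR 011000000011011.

XOR: 1 when bits differ
  110010111110001
^ 011000000011011
-----------------
  101010111101010
Decimal: 26097 ^ 12315 = 21994



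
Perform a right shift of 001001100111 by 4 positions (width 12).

Original: 001001100111 (decimal 615)
Shift right by 4 positions
Drop the 4 low bits; fill with zeros on the left
Result: 000000100110 (decimal 38)
Equivalent: 615 >> 4 = 615 ÷ 2^4 = 38



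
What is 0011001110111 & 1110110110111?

AND: 1 only when both bits are 1
  0011001110111
& 1110110110111
---------------
  0010000110111
Decimal: 1655 & 7607 = 1079



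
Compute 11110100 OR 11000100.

OR: 1 when either bit is 1
  11110100
| 11000100
----------
  11110100
Decimal: 244 | 196 = 244



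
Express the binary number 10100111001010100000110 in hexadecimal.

Group into 4-bit nibbles from right:
  0101 = 5
  0011 = 3
  1001 = 9
  0101 = 5
  0000 = 0
  0110 = 6
Result: 539506



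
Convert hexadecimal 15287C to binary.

Convert each hex digit to 4 bits:
  1 = 0001
  5 = 0101
  2 = 0010
  8 = 1000
  7 = 0111
  C = 1100
Concatenate: 000101010010100001111100



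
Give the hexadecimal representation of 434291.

Using repeated division by 16 (digits 10–15 are A–F):
434291 ÷ 16 = 27143 remainder 3
27143 ÷ 16 = 1696 remainder 7
1696 ÷ 16 = 106 remainder 0
106 ÷ 16 = 6 remainder 10 (A)
6 ÷ 16 = 0 remainder 6
Reading remainders bottom to top: 6A073



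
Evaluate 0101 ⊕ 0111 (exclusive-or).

XOR: 1 when bits differ
  0101
^ 0111
------
  0010
Decimal: 5 ^ 7 = 2



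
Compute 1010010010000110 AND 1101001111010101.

AND: 1 only when both bits are 1
  1010010010000110
& 1101001111010101
------------------
  1000000010000100
Decimal: 42118 & 54229 = 32900



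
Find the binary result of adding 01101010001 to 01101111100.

Add column by column from the right: bit + bit + carry-in; write the sum mod 2, carry 1 when the sum is 2 or 3.
carry:  11011100000
        01101010001
+       01101111100
-------------------
       011011001101
(the carry out of the leftmost column, 0, becomes the leading bit)
Decimal check:
  01101010001 = 512 + 256 + 64 + 16 + 1 = 849
  01101111100 = 512 + 256 + 64 + 32 + 16 + 8 + 4 = 892
  849 + 892 = 1741, and 011011001101 = 1024 + 512 + 128 + 64 + 8 + 4 + 1 = 1741 ✓



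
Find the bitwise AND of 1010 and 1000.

AND: 1 only when both bits are 1
  1010
& 1000
------
  1000
Decimal: 10 & 8 = 8



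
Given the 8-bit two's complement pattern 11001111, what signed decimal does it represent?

Binary: 11001111
Sign bit: 1 (negative)
Invert: 00110000
Add 1:  00110001
Magnitude: 00110001 = 32 + 16 + 1 = 49
Value: -49



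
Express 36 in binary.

Using repeated division by 2:
36 ÷ 2 = 18 remainder 0
18 ÷ 2 = 9 remainder 0
9 ÷ 2 = 4 remainder 1
4 ÷ 2 = 2 remainder 0
2 ÷ 2 = 1 remainder 0
1 ÷ 2 = 0 remainder 1
Reading remainders bottom to top: 100100



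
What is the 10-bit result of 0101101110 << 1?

Original: 0101101110 (decimal 366)
Shift left by 1 position
Append 1 zero on the right
Result: 1011011100 (decimal 732)
Equivalent: 366 << 1 = 366 × 2^1 = 732



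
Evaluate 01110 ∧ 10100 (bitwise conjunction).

AND: 1 only when both bits are 1
  01110
& 10100
-------
  00100
Decimal: 14 & 20 = 4



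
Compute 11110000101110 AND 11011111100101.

AND: 1 only when both bits are 1
  11110000101110
& 11011111100101
----------------
  11010000100100
Decimal: 15406 & 14309 = 13348



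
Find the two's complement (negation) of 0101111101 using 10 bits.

Original: 0101111101
Step 1 - Invert all bits: 1010000010
Step 2 - Add 1: 1010000011
Verification: 0101111101 + 1010000011 = 10000000000; discarding the end carry (carry out of the top bit) leaves the 10-bit value 0000000000, as required for x + (-x)



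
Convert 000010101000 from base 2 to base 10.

Sum of powers of 2 for each 1-bit:
2^3 + 2^5 + 2^7
= 8 + 32 + 128
= 168



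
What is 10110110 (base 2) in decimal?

Sum of powers of 2 for each 1-bit:
2^1 + 2^2 + 2^4 + 2^5 + 2^7
= 2 + 4 + 16 + 32 + 128
= 182



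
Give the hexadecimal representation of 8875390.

Using repeated division by 16 (digits 10–15 are A–F):
8875390 ÷ 16 = 554711 remainder 14 (E)
554711 ÷ 16 = 34669 remainder 7
34669 ÷ 16 = 2166 remainder 13 (D)
2166 ÷ 16 = 135 remainder 6
135 ÷ 16 = 8 remainder 7
8 ÷ 16 = 0 remainder 8
Reading remainders bottom to top: 876D7E



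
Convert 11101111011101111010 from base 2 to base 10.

Sum of powers of 2 for each 1-bit:
2^1 + 2^3 + 2^4 + 2^5 + 2^6 + 2^8 + 2^9 + 2^10 + 2^12 + 2^13 + 2^14 + 2^15 + 2^17 + 2^18 + 2^19
= 2 + 8 + 16 + 32 + 64 + 256 + 512 + 1024 + 4096 + 8192 + 16384 + 32768 + 131072 + 262144 + 524288
= 980858



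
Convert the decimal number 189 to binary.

Using repeated division by 2:
189 ÷ 2 = 94 remainder 1
94 ÷ 2 = 47 remainder 0
47 ÷ 2 = 23 remainder 1
23 ÷ 2 = 11 remainder 1
11 ÷ 2 = 5 remainder 1
5 ÷ 2 = 2 remainder 1
2 ÷ 2 = 1 remainder 0
1 ÷ 2 = 0 remainder 1
Reading remainders bottom to top: 10111101



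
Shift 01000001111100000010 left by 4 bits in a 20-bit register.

Original: 01000001111100000010 (decimal 270082)
Shift left by 4 positions
Append 4 zeros on the right and drop the 4 high bits that overflow the 20-bit width
Result: 00011111000000100000 (decimal 127008)
Equivalent: 270082 << 4 = 270082 × 2^4 = 4321312, truncated to 20 bits = 127008



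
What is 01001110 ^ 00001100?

XOR: 1 when bits differ
  01001110
^ 00001100
----------
  01000010
Decimal: 78 ^ 12 = 66



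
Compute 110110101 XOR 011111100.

XOR: 1 when bits differ
  110110101
^ 011111100
-----------
  101001001
Decimal: 437 ^ 252 = 329



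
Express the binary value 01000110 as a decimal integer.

Sum of powers of 2 for each 1-bit:
2^1 + 2^2 + 2^6
= 2 + 4 + 64
= 70



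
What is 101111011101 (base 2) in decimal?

Sum of powers of 2 for each 1-bit:
2^0 + 2^2 + 2^3 + 2^4 + 2^6 + 2^7 + 2^8 + 2^9 + 2^11
= 1 + 4 + 8 + 16 + 64 + 128 + 256 + 512 + 2048
= 3037



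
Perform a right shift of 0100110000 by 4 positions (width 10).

Original: 0100110000 (decimal 304)
Shift right by 4 positions
Drop the 4 low bits; fill with zeros on the left
Result: 0000010011 (decimal 19)
Equivalent: 304 >> 4 = 304 ÷ 2^4 = 19



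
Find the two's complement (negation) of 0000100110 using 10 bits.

Original: 0000100110
Step 1 - Invert all bits: 1111011001
Step 2 - Add 1: 1111011010
Verification: 0000100110 + 1111011010 = 10000000000; discarding the end carry (carry out of the top bit) leaves the 10-bit value 0000000000, as required for x + (-x)



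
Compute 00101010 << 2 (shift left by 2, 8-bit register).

Original: 00101010 (decimal 42)
Shift left by 2 positions
Append 2 zeros on the right
Result: 10101000 (decimal 168)
Equivalent: 42 << 2 = 42 × 2^2 = 168



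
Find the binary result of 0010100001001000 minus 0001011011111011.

Method 1 - Direct subtraction (column by column from the right: bit − bit − borrow-in; if negative, add 2 and borrow 1 from the next column):
borrow: 0010111111111110
        0010100001001000
-       0001011011111011
------------------------
        0001000101001101

Method 2 - Add two's complement:
Two's complement of 0001011011111011: invert → 1110100100000100, add 1 → 1110100100000101
  0010100001001000
+ 1110100100000101
------------------
 10001000101001101  (end carry out of the top bit = 1)
Discarding the end carry: 0001000101001101
Decimal check:
  0010100001001000 = 8192 + 2048 + 64 + 8 = 10312
  0001011011111011 = 4096 + 1024 + 512 + 128 + 64 + 32 + 16 + 8 + 2 + 1 = 5883
  10312 - 5883 = 4429, and 0001000101001101 = 4096 + 256 + 64 + 8 + 4 + 1 = 4429 ✓



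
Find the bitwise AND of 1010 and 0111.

AND: 1 only when both bits are 1
  1010
& 0111
------
  0010
Decimal: 10 & 7 = 2



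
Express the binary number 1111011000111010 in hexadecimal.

Group into 4-bit nibbles from right:
  1111 = F
  0110 = 6
  0011 = 3
  1010 = A
Result: F63A



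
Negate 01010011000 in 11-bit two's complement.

Original: 01010011000
Step 1 - Invert all bits: 10101100111
Step 2 - Add 1: 10101101000
Verification: 01010011000 + 10101101000 = 100000000000; discarding the end carry (carry out of the top bit) leaves the 11-bit value 00000000000, as required for x + (-x)



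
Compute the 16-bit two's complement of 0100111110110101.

Original: 0100111110110101
Step 1 - Invert all bits: 1011000001001010
Step 2 - Add 1: 1011000001001011
Verification: 0100111110110101 + 1011000001001011 = 10000000000000000; discarding the end carry (carry out of the top bit) leaves the 16-bit value 0000000000000000, as required for x + (-x)



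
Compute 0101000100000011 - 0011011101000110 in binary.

Method 1 - Direct subtraction (column by column from the right: bit − bit − borrow-in; if negative, add 2 and borrow 1 from the next column):
borrow: 0111111111111000
        0101000100000011
-       0011011101000110
------------------------
        0001100110111101

Method 2 - Add two's complement:
Two's complement of 0011011101000110: invert → 1100100010111001, add 1 → 1100100010111010
  0101000100000011
+ 1100100010111010
------------------
 10001100110111101  (end carry out of the top bit = 1)
Discarding the end carry: 0001100110111101
Decimal check:
  0101000100000011 = 16384 + 4096 + 256 + 2 + 1 = 20739
  0011011101000110 = 8192 + 4096 + 1024 + 512 + 256 + 64 + 4 + 2 = 14150
  20739 - 14150 = 6589, and 0001100110111101 = 4096 + 2048 + 256 + 128 + 32 + 16 + 8 + 4 + 1 = 6589 ✓



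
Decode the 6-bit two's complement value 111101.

Binary: 111101
Sign bit: 1 (negative)
Invert: 000010
Add 1:  000011
Magnitude: 000011 = 2 + 1 = 3
Value: -3



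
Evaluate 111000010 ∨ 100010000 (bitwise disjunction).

OR: 1 when either bit is 1
  111000010
| 100010000
-----------
  111010010
Decimal: 450 | 272 = 466



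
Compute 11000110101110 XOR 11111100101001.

XOR: 1 when bits differ
  11000110101110
^ 11111100101001
----------------
  00111010000111
Decimal: 12718 ^ 16169 = 3719



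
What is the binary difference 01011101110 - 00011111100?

Method 1 - Direct subtraction (column by column from the right: bit − bit − borrow-in; if negative, add 2 and borrow 1 from the next column):
borrow: 01111100000
        01011101110
-       00011111100
-------------------
        00111110010

Method 2 - Add two's complement:
Two's complement of 00011111100: invert → 11100000011, add 1 → 11100000100
  01011101110
+ 11100000100
-------------
 100111110010  (end carry out of the top bit = 1)
Discarding the end carry: 00111110010
Decimal check:
  01011101110 = 512 + 128 + 64 + 32 + 8 + 4 + 2 = 750
  00011111100 = 128 + 64 + 32 + 16 + 8 + 4 = 252
  750 - 252 = 498, and 00111110010 = 256 + 128 + 64 + 32 + 16 + 2 = 498 ✓



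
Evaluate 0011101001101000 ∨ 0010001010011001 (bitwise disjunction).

OR: 1 when either bit is 1
  0011101001101000
| 0010001010011001
------------------
  0011101011111001
Decimal: 14952 | 8857 = 15097



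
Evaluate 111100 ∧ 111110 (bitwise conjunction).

AND: 1 only when both bits are 1
  111100
& 111110
--------
  111100
Decimal: 60 & 62 = 60



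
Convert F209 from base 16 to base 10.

Expand by place value (powers of 16):
Digit values: F = 15
F209 = 15 × 16^3 + 2 × 16^2 + 0 × 16^1 + 9 × 16^0
= 15 × 4096 + 2 × 256 + 0 × 16 + 9 × 1
= 61440 + 512 + 0 + 9
= 61961



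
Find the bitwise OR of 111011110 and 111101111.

OR: 1 when either bit is 1
  111011110
| 111101111
-----------
  111111111
Decimal: 478 | 495 = 511



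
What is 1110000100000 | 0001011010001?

OR: 1 when either bit is 1
  1110000100000
| 0001011010001
---------------
  1111011110001
Decimal: 7200 | 721 = 7921



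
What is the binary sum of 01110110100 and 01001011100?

Add column by column from the right: bit + bit + carry-in; write the sum mod 2, carry 1 when the sum is 2 or 3.
carry:  11111111000
        01110110100
+       01001011100
-------------------
       011000010000
(the carry out of the leftmost column, 0, becomes the leading bit)
Decimal check:
  01110110100 = 512 + 256 + 128 + 32 + 16 + 4 = 948
  01001011100 = 512 + 64 + 16 + 8 + 4 = 604
  948 + 604 = 1552, and 011000010000 = 1024 + 512 + 16 = 1552 ✓



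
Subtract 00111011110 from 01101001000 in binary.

Method 1 - Direct subtraction (column by column from the right: bit − bit − borrow-in; if negative, add 2 and borrow 1 from the next column):
borrow: 01111111100
        01101001000
-       00111011110
-------------------
        00101101010

Method 2 - Add two's complement:
Two's complement of 00111011110: invert → 11000100001, add 1 → 11000100010
  01101001000
+ 11000100010
-------------
 100101101010  (end carry out of the top bit = 1)
Discarding the end carry: 00101101010
Decimal check:
  01101001000 = 512 + 256 + 64 + 8 = 840
  00111011110 = 256 + 128 + 64 + 16 + 8 + 4 + 2 = 478
  840 - 478 = 362, and 00101101010 = 256 + 64 + 32 + 8 + 2 = 362 ✓



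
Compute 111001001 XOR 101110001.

XOR: 1 when bits differ
  111001001
^ 101110001
-----------
  010111000
Decimal: 457 ^ 369 = 184



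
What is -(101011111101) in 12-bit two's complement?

Original (sign bit 1, negative): 101011111101
Step 1 - Invert all bits: 010100000010
Step 2 - Add 1: 010100000011
Verification: 101011111101 + 010100000011 = 1000000000000; discarding the end carry (carry out of the top bit) leaves the 12-bit value 000000000000, as required for x + (-x)



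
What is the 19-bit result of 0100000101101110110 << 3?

Original: 0100000101101110110 (decimal 134006)
Shift left by 3 positions
Append 3 zeros on the right and drop the 3 high bits that overflow the 19-bit width
Result: 0000101101110110000 (decimal 23472)
Equivalent: 134006 << 3 = 134006 × 2^3 = 1072048, truncated to 19 bits = 23472



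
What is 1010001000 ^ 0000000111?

XOR: 1 when bits differ
  1010001000
^ 0000000111
------------
  1010001111
Decimal: 648 ^ 7 = 655



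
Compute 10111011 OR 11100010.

OR: 1 when either bit is 1
  10111011
| 11100010
----------
  11111011
Decimal: 187 | 226 = 251



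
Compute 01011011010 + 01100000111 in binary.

Add column by column from the right: bit + bit + carry-in; write the sum mod 2, carry 1 when the sum is 2 or 3.
carry:  10000111100
        01011011010
+       01100000111
-------------------
       010111100001
(the carry out of the leftmost column, 0, becomes the leading bit)
Decimal check:
  01011011010 = 512 + 128 + 64 + 16 + 8 + 2 = 730
  01100000111 = 512 + 256 + 4 + 2 + 1 = 775
  730 + 775 = 1505, and 010111100001 = 1024 + 256 + 128 + 64 + 32 + 1 = 1505 ✓



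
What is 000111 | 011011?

OR: 1 when either bit is 1
  000111
| 011011
--------
  011111
Decimal: 7 | 27 = 31



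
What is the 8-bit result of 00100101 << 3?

Original: 00100101 (decimal 37)
Shift left by 3 positions
Append 3 zeros on the right and drop the 3 high bits that overflow the 8-bit width
Result: 00101000 (decimal 40)
Equivalent: 37 << 3 = 37 × 2^3 = 296, truncated to 8 bits = 40



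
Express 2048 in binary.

Using repeated division by 2:
2048 ÷ 2 = 1024 remainder 0
1024 ÷ 2 = 512 remainder 0
512 ÷ 2 = 256 remainder 0
256 ÷ 2 = 128 remainder 0
128 ÷ 2 = 64 remainder 0
64 ÷ 2 = 32 remainder 0
32 ÷ 2 = 16 remainder 0
16 ÷ 2 = 8 remainder 0
8 ÷ 2 = 4 remainder 0
4 ÷ 2 = 2 remainder 0
2 ÷ 2 = 1 remainder 0
1 ÷ 2 = 0 remainder 1
Reading remainders bottom to top: 100000000000



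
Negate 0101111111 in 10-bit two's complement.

Original: 0101111111
Step 1 - Invert all bits: 1010000000
Step 2 - Add 1: 1010000001
Verification: 0101111111 + 1010000001 = 10000000000; discarding the end carry (carry out of the top bit) leaves the 10-bit value 0000000000, as required for x + (-x)



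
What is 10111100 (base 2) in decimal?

Sum of powers of 2 for each 1-bit:
2^2 + 2^3 + 2^4 + 2^5 + 2^7
= 4 + 8 + 16 + 32 + 128
= 188



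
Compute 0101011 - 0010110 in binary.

Method 1 - Direct subtraction (column by column from the right: bit − bit − borrow-in; if negative, add 2 and borrow 1 from the next column):
borrow: 0101000
        0101011
-       0010110
---------------
        0010101

Method 2 - Add two's complement:
Two's complement of 0010110: invert → 1101001, add 1 → 1101010
  0101011
+ 1101010
---------
 10010101  (end carry out of the top bit = 1)
Discarding the end carry: 0010101
Decimal check:
  0101011 = 32 + 8 + 2 + 1 = 43
  0010110 = 16 + 4 + 2 = 22
  43 - 22 = 21, and 0010101 = 16 + 4 + 1 = 21 ✓



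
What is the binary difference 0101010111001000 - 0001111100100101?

Method 1 - Direct subtraction (column by column from the right: bit − bit − borrow-in; if negative, add 2 and borrow 1 from the next column):
borrow: 0111110001001110
        0101010111001000
-       0001111100100101
------------------------
        0011011010100011

Method 2 - Add two's complement:
Two's complement of 0001111100100101: invert → 1110000011011010, add 1 → 1110000011011011
  0101010111001000
+ 1110000011011011
------------------
 10011011010100011  (end carry out of the top bit = 1)
Discarding the end carry: 0011011010100011
Decimal check:
  0101010111001000 = 16384 + 4096 + 1024 + 256 + 128 + 64 + 8 = 21960
  0001111100100101 = 4096 + 2048 + 1024 + 512 + 256 + 32 + 4 + 1 = 7973
  21960 - 7973 = 13987, and 0011011010100011 = 8192 + 4096 + 1024 + 512 + 128 + 32 + 2 + 1 = 13987 ✓



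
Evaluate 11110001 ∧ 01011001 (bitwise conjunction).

AND: 1 only when both bits are 1
  11110001
& 01011001
----------
  01010001
Decimal: 241 & 89 = 81



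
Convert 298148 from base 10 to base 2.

Using repeated division by 2:
298148 ÷ 2 = 149074 remainder 0
149074 ÷ 2 = 74537 remainder 0
74537 ÷ 2 = 37268 remainder 1
37268 ÷ 2 = 18634 remainder 0
18634 ÷ 2 = 9317 remainder 0
9317 ÷ 2 = 4658 remainder 1
4658 ÷ 2 = 2329 remainder 0
2329 ÷ 2 = 1164 remainder 1
1164 ÷ 2 = 582 remainder 0
582 ÷ 2 = 291 remainder 0
291 ÷ 2 = 145 remainder 1
145 ÷ 2 = 72 remainder 1
72 ÷ 2 = 36 remainder 0
36 ÷ 2 = 18 remainder 0
18 ÷ 2 = 9 remainder 0
9 ÷ 2 = 4 remainder 1
4 ÷ 2 = 2 remainder 0
2 ÷ 2 = 1 remainder 0
1 ÷ 2 = 0 remainder 1
Reading remainders bottom to top: 1001000110010100100



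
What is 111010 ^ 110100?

XOR: 1 when bits differ
  111010
^ 110100
--------
  001110
Decimal: 58 ^ 52 = 14



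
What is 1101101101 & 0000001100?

AND: 1 only when both bits are 1
  1101101101
& 0000001100
------------
  0000001100
Decimal: 877 & 12 = 12



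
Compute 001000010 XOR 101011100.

XOR: 1 when bits differ
  001000010
^ 101011100
-----------
  100011110
Decimal: 66 ^ 348 = 286



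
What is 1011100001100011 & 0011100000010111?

AND: 1 only when both bits are 1
  1011100001100011
& 0011100000010111
------------------
  0011100000000011
Decimal: 47203 & 14359 = 14339



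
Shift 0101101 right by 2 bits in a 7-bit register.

Original: 0101101 (decimal 45)
Shift right by 2 positions
Drop the 2 low bits; fill with zeros on the left
Result: 0001011 (decimal 11)
Equivalent: 45 >> 2 = 45 ÷ 2^2 = 11



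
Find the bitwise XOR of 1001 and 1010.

XOR: 1 when bits differ
  1001
^ 1010
------
  0011
Decimal: 9 ^ 10 = 3



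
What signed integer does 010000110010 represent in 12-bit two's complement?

Binary: 010000110010
Sign bit: 0 (non-negative)
Read directly as an unsigned value:
010000110010 = 1024 + 32 + 16 + 2 = 1074
Value: 1074



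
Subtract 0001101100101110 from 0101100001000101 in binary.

Method 1 - Direct subtraction (column by column from the right: bit − bit − borrow-in; if negative, add 2 and borrow 1 from the next column):
borrow: 0111111001111100
        0101100001000101
-       0001101100101110
------------------------
        0011110100010111

Method 2 - Add two's complement:
Two's complement of 0001101100101110: invert → 1110010011010001, add 1 → 1110010011010010
  0101100001000101
+ 1110010011010010
------------------
 10011110100010111  (end carry out of the top bit = 1)
Discarding the end carry: 0011110100010111
Decimal check:
  0101100001000101 = 16384 + 4096 + 2048 + 64 + 4 + 1 = 22597
  0001101100101110 = 4096 + 2048 + 512 + 256 + 32 + 8 + 4 + 2 = 6958
  22597 - 6958 = 15639, and 0011110100010111 = 8192 + 4096 + 2048 + 1024 + 256 + 16 + 4 + 2 + 1 = 15639 ✓



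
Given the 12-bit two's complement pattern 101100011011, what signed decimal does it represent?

Binary: 101100011011
Sign bit: 1 (negative)
Invert: 010011100100
Add 1:  010011100101
Magnitude: 010011100101 = 1024 + 128 + 64 + 32 + 4 + 1 = 1253
Value: -1253



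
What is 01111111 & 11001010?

AND: 1 only when both bits are 1
  01111111
& 11001010
----------
  01001010
Decimal: 127 & 202 = 74



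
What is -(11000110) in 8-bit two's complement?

Original (sign bit 1, negative): 11000110
Step 1 - Invert all bits: 00111001
Step 2 - Add 1: 00111010
Verification: 11000110 + 00111010 = 100000000; discarding the end carry (carry out of the top bit) leaves the 8-bit value 00000000, as required for x + (-x)



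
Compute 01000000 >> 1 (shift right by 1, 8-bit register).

Original: 01000000 (decimal 64)
Shift right by 1 position
Drop the 1 low bit; fill with zero on the left
Result: 00100000 (decimal 32)
Equivalent: 64 >> 1 = 64 ÷ 2^1 = 32



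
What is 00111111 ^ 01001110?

XOR: 1 when bits differ
  00111111
^ 01001110
----------
  01110001
Decimal: 63 ^ 78 = 113



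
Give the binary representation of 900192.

Using repeated division by 2:
900192 ÷ 2 = 450096 remainder 0
450096 ÷ 2 = 225048 remainder 0
225048 ÷ 2 = 112524 remainder 0
112524 ÷ 2 = 56262 remainder 0
56262 ÷ 2 = 28131 remainder 0
28131 ÷ 2 = 14065 remainder 1
14065 ÷ 2 = 7032 remainder 1
7032 ÷ 2 = 3516 remainder 0
3516 ÷ 2 = 1758 remainder 0
1758 ÷ 2 = 879 remainder 0
879 ÷ 2 = 439 remainder 1
439 ÷ 2 = 219 remainder 1
219 ÷ 2 = 109 remainder 1
109 ÷ 2 = 54 remainder 1
54 ÷ 2 = 27 remainder 0
27 ÷ 2 = 13 remainder 1
13 ÷ 2 = 6 remainder 1
6 ÷ 2 = 3 remainder 0
3 ÷ 2 = 1 remainder 1
1 ÷ 2 = 0 remainder 1
Reading remainders bottom to top: 11011011110001100000



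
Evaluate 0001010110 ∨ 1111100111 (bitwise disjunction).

OR: 1 when either bit is 1
  0001010110
| 1111100111
------------
  1111110111
Decimal: 86 | 999 = 1015



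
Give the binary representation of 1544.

Using repeated division by 2:
1544 ÷ 2 = 772 remainder 0
772 ÷ 2 = 386 remainder 0
386 ÷ 2 = 193 remainder 0
193 ÷ 2 = 96 remainder 1
96 ÷ 2 = 48 remainder 0
48 ÷ 2 = 24 remainder 0
24 ÷ 2 = 12 remainder 0
12 ÷ 2 = 6 remainder 0
6 ÷ 2 = 3 remainder 0
3 ÷ 2 = 1 remainder 1
1 ÷ 2 = 0 remainder 1
Reading remainders bottom to top: 11000001000



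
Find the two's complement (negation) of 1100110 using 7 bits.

Original (sign bit 1, negative): 1100110
Step 1 - Invert all bits: 0011001
Step 2 - Add 1: 0011010
Verification: 1100110 + 0011010 = 10000000; discarding the end carry (carry out of the top bit) leaves the 7-bit value 0000000, as required for x + (-x)



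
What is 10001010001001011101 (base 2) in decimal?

Sum of powers of 2 for each 1-bit:
2^0 + 2^2 + 2^3 + 2^4 + 2^6 + 2^9 + 2^13 + 2^15 + 2^19
= 1 + 4 + 8 + 16 + 64 + 512 + 8192 + 32768 + 524288
= 565853



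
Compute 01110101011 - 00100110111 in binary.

Method 1 - Direct subtraction (column by column from the right: bit − bit − borrow-in; if negative, add 2 and borrow 1 from the next column):
borrow: 00011101000
        01110101011
-       00100110111
-------------------
        01001110100

Method 2 - Add two's complement:
Two's complement of 00100110111: invert → 11011001000, add 1 → 11011001001
  01110101011
+ 11011001001
-------------
 101001110100  (end carry out of the top bit = 1)
Discarding the end carry: 01001110100
Decimal check:
  01110101011 = 512 + 256 + 128 + 32 + 8 + 2 + 1 = 939
  00100110111 = 256 + 32 + 16 + 4 + 2 + 1 = 311
  939 - 311 = 628, and 01001110100 = 512 + 64 + 32 + 16 + 4 = 628 ✓



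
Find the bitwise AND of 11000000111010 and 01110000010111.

AND: 1 only when both bits are 1
  11000000111010
& 01110000010111
----------------
  01000000010010
Decimal: 12346 & 7191 = 4114



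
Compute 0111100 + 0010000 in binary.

Add column by column from the right: bit + bit + carry-in; write the sum mod 2, carry 1 when the sum is 2 or 3.
carry:  1100000
        0111100
+       0010000
---------------
       01001100
(the carry out of the leftmost column, 0, becomes the leading bit)
Decimal check:
  0111100 = 32 + 16 + 8 + 4 = 60
  0010000 = 16
  60 + 16 = 76, and 01001100 = 64 + 8 + 4 = 76 ✓



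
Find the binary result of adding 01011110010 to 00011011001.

Add column by column from the right: bit + bit + carry-in; write the sum mod 2, carry 1 when the sum is 2 or 3.
carry:  00111100000
        01011110010
+       00011011001
-------------------
       001111001011
(the carry out of the leftmost column, 0, becomes the leading bit)
Decimal check:
  01011110010 = 512 + 128 + 64 + 32 + 16 + 2 = 754
  00011011001 = 128 + 64 + 16 + 8 + 1 = 217
  754 + 217 = 971, and 001111001011 = 512 + 256 + 128 + 64 + 8 + 2 + 1 = 971 ✓

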